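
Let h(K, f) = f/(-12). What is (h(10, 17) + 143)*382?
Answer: 324509/6 ≈ 54085.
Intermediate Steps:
h(K, f) = -f/12 (h(K, f) = f*(-1/12) = -f/12)
(h(10, 17) + 143)*382 = (-1/12*17 + 143)*382 = (-17/12 + 143)*382 = (1699/12)*382 = 324509/6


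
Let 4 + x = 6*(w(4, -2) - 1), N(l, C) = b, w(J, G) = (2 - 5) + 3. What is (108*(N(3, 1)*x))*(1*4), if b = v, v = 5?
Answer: -21600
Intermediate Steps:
w(J, G) = 0 (w(J, G) = -3 + 3 = 0)
b = 5
N(l, C) = 5
x = -10 (x = -4 + 6*(0 - 1) = -4 + 6*(-1) = -4 - 6 = -10)
(108*(N(3, 1)*x))*(1*4) = (108*(5*(-10)))*(1*4) = (108*(-50))*4 = -5400*4 = -21600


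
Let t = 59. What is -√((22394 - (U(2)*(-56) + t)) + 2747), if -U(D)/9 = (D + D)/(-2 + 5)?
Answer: -√24410 ≈ -156.24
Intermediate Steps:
U(D) = -6*D (U(D) = -9*(D + D)/(-2 + 5) = -9*2*D/3 = -6*D)
-√((22394 - (U(2)*(-56) + t)) + 2747) = -√((22394 - (-6*2*(-56) + 59)) + 2747) = -√((22394 - (-12*(-56) + 59)) + 2747) = -√((22394 - (672 + 59)) + 2747) = -√((22394 - 1*731) + 2747) = -√((22394 - 731) + 2747) = -√(21663 + 2747) = -√24410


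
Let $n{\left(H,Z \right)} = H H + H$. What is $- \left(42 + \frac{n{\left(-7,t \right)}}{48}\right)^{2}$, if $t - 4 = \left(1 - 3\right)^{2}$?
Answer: $- \frac{117649}{64} \approx -1838.3$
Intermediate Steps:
$t = 8$ ($t = 4 + \left(1 - 3\right)^{2} = 4 + \left(-2\right)^{2} = 4 + 4 = 8$)
$n{\left(H,Z \right)} = H + H^{2}$ ($n{\left(H,Z \right)} = H^{2} + H = H + H^{2}$)
$- \left(42 + \frac{n{\left(-7,t \right)}}{48}\right)^{2} = - \left(42 + \frac{\left(-7\right) \left(1 - 7\right)}{48}\right)^{2} = - \left(42 + \left(-7\right) \left(-6\right) \frac{1}{48}\right)^{2} = - \left(42 + 42 \cdot \frac{1}{48}\right)^{2} = - \left(42 + \frac{7}{8}\right)^{2} = - \left(\frac{343}{8}\right)^{2} = \left(-1\right) \frac{117649}{64} = - \frac{117649}{64}$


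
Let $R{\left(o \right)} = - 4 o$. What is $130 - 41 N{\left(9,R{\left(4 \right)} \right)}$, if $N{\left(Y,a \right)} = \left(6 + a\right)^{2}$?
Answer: $-3970$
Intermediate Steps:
$130 - 41 N{\left(9,R{\left(4 \right)} \right)} = 130 - 41 \left(6 - 16\right)^{2} = 130 - 41 \left(-10\right)^{2} = 130 - 4100 = -3970$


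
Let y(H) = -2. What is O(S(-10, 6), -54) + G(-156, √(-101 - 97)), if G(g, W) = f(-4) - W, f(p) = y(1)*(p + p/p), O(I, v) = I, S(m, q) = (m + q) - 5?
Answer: -3 - 3*I*√22 ≈ -3.0 - 14.071*I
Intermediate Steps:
S(m, q) = -5 + m + q
f(p) = -2 - 2*p (f(p) = -2*(p + p/p) = -2*(p + 1) = -2*(1 + p) = -2 - 2*p)
G(g, W) = 6 - W (G(g, W) = (-2 - 2*(-4)) - W = (-2 + 8) - W = 6 - W)
O(S(-10, 6), -54) + G(-156, √(-101 - 97)) = (-5 - 10 + 6) + (6 - √(-101 - 97)) = -9 + (6 - √(-198)) = -9 + (6 - 3*I*√22) = -3 - 3*I*√22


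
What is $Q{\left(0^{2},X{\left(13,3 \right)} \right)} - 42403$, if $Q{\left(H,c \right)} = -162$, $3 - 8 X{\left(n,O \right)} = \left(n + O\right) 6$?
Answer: $-42565$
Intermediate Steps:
$X{\left(n,O \right)} = \frac{3}{8} - \frac{3 O}{4} - \frac{3 n}{4}$ ($X{\left(n,O \right)} = \frac{3}{8} - \frac{\left(n + O\right) 6}{8} = \frac{3}{8} - \frac{\left(O + n\right) 6}{8} = \frac{3}{8} - \frac{6 O + 6 n}{8} = \frac{3}{8} - \left(\frac{3 O}{4} + \frac{3 n}{4}\right) = \frac{3}{8} - \frac{3 O}{4} - \frac{3 n}{4}$)
$Q{\left(0^{2},X{\left(13,3 \right)} \right)} - 42403 = -162 - 42403 = -42565$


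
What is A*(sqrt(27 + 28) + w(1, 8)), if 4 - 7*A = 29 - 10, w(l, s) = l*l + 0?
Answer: -15/7 - 15*sqrt(55)/7 ≈ -18.035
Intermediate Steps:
w(l, s) = l**2 (w(l, s) = l**2 + 0 = l**2)
A = -15/7 (A = 4/7 - (29 - 10)/7 = 4/7 - 1/7*19 = 4/7 - 19/7 = -15/7 ≈ -2.1429)
A*(sqrt(27 + 28) + w(1, 8)) = -15*(sqrt(27 + 28) + 1**2)/7 = -15*(sqrt(55) + 1)/7 = -15*(1 + sqrt(55))/7 = -15/7 - 15*sqrt(55)/7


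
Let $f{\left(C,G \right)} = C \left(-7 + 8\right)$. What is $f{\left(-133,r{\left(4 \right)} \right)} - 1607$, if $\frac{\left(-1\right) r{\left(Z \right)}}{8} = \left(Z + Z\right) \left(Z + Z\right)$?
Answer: $-1740$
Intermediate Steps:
$r{\left(Z \right)} = - 32 Z^{2}$ ($r{\left(Z \right)} = - 8 \left(Z + Z\right) \left(Z + Z\right) = - 8 \cdot 2 Z 2 Z = - 8 \cdot 4 Z^{2} = - 32 Z^{2}$)
$f{\left(C,G \right)} = C$ ($f{\left(C,G \right)} = C 1 = C$)
$f{\left(-133,r{\left(4 \right)} \right)} - 1607 = -133 - 1607 = -1740$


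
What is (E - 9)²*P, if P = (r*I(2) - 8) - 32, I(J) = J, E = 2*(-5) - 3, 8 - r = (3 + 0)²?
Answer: -20328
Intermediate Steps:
r = -1 (r = 8 - (3 + 0)² = 8 - 1*3² = 8 - 1*9 = 8 - 9 = -1)
E = -13 (E = -10 - 3 = -13)
P = -42 (P = (-1*2 - 8) - 32 = (-2 - 8) - 32 = -10 - 32 = -42)
(E - 9)²*P = (-13 - 9)²*(-42) = (-22)²*(-42) = 484*(-42) = -20328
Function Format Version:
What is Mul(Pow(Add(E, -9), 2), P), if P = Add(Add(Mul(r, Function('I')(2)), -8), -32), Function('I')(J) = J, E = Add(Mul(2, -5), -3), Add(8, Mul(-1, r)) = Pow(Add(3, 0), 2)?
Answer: -20328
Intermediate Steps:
r = -1 (r = Add(8, Mul(-1, Pow(Add(3, 0), 2))) = Add(8, Mul(-1, Pow(3, 2))) = Add(8, Mul(-1, 9)) = Add(8, -9) = -1)
E = -13 (E = Add(-10, -3) = -13)
P = -42 (P = Add(Add(Mul(-1, 2), -8), -32) = Add(Add(-2, -8), -32) = Add(-10, -32) = -42)
Mul(Pow(Add(E, -9), 2), P) = Mul(Pow(Add(-13, -9), 2), -42) = Mul(Pow(-22, 2), -42) = Mul(484, -42) = -20328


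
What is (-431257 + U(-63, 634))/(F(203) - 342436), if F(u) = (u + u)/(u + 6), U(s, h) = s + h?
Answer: 45006687/35784359 ≈ 1.2577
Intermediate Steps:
U(s, h) = h + s
F(u) = 2*u/(6 + u) (F(u) = (2*u)/(6 + u) = 2*u/(6 + u))
(-431257 + U(-63, 634))/(F(203) - 342436) = (-431257 + (634 - 63))/(2*203/(6 + 203) - 342436) = (-431257 + 571)/(2*203/209 - 342436) = -430686/(2*203*(1/209) - 342436) = -430686/(406/209 - 342436) = -430686/(-71568718/209) = -430686*(-209/71568718) = 45006687/35784359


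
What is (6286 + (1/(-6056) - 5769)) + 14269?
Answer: 89544015/6056 ≈ 14786.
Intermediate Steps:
(6286 + (1/(-6056) - 5769)) + 14269 = (6286 + (-1/6056 - 5769)) + 14269 = (6286 - 34937065/6056) + 14269 = 3130951/6056 + 14269 = 89544015/6056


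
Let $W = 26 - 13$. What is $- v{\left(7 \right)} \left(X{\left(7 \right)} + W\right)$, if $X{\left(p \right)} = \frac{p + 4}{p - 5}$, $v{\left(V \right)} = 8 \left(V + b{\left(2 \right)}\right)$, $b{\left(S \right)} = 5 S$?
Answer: $-2516$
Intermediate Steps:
$v{\left(V \right)} = 80 + 8 V$ ($v{\left(V \right)} = 8 \left(V + 5 \cdot 2\right) = 8 \left(V + 10\right) = 8 \left(10 + V\right) = 80 + 8 V$)
$X{\left(p \right)} = \frac{4 + p}{-5 + p}$
$W = 13$ ($W = 26 - 13 = 13$)
$- v{\left(7 \right)} \left(X{\left(7 \right)} + W\right) = - (80 + 8 \cdot 7) \left(\frac{4 + 7}{-5 + 7} + 13\right) = - (80 + 56) \left(\frac{1}{2} \cdot 11 + 13\right) = \left(-1\right) 136 \left(\frac{1}{2} \cdot 11 + 13\right) = - 136 \left(\frac{11}{2} + 13\right) = \left(-136\right) \frac{37}{2} = -2516$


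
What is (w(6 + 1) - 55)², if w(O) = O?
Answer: 2304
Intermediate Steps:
(w(6 + 1) - 55)² = ((6 + 1) - 55)² = (7 - 55)² = (-48)² = 2304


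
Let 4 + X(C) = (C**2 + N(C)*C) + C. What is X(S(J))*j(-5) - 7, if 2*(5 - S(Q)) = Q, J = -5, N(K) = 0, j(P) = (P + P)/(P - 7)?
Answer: 1027/24 ≈ 42.792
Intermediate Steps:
j(P) = 2*P/(-7 + P) (j(P) = (2*P)/(-7 + P) = 2*P/(-7 + P))
S(Q) = 5 - Q/2
X(C) = -4 + C + C**2 (X(C) = -4 + ((C**2 + 0*C) + C) = -4 + ((C**2 + 0) + C) = -4 + (C**2 + C) = -4 + (C + C**2) = -4 + C + C**2)
X(S(J))*j(-5) - 7 = (-4 + (5 - 1/2*(-5)) + (5 - 1/2*(-5))**2)*(2*(-5)/(-7 - 5)) - 7 = (-4 + (5 + 5/2) + (5 + 5/2)**2)*(2*(-5)/(-12)) - 7 = (-4 + 15/2 + (15/2)**2)*(2*(-5)*(-1/12)) - 7 = (-4 + 15/2 + 225/4)*(5/6) - 7 = (239/4)*(5/6) - 7 = 1195/24 - 7 = 1027/24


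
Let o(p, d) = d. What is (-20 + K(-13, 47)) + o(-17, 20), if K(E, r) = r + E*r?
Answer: -564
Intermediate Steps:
(-20 + K(-13, 47)) + o(-17, 20) = (-20 + 47*(1 - 13)) + 20 = (-20 + 47*(-12)) + 20 = (-20 - 564) + 20 = -584 + 20 = -564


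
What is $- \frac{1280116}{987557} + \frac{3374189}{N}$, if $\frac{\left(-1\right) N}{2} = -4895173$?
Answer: $- \frac{9200574593863}{9668524724722} \approx -0.9516$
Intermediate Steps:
$N = 9790346$ ($N = \left(-2\right) \left(-4895173\right) = 9790346$)
$- \frac{1280116}{987557} + \frac{3374189}{N} = - \frac{1280116}{987557} + \frac{3374189}{9790346} = - \frac{9200574593863}{9668524724722}$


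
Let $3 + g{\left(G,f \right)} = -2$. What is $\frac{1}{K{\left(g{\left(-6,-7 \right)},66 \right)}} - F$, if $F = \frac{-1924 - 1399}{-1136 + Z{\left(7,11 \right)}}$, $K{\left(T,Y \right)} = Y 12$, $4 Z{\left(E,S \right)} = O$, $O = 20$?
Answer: $- \frac{876895}{298584} \approx -2.9368$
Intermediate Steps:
$g{\left(G,f \right)} = -5$ ($g{\left(G,f \right)} = -3 - 2 = -5$)
$Z{\left(E,S \right)} = 5$ ($Z{\left(E,S \right)} = \frac{1}{4} \cdot 20 = 5$)
$K{\left(T,Y \right)} = 12 Y$
$F = \frac{3323}{1131}$ ($F = \frac{-1924 - 1399}{-1136 + 5} = - \frac{3323}{-1131} = \left(-3323\right) \left(- \frac{1}{1131}\right) = \frac{3323}{1131} \approx 2.9381$)
$\frac{1}{K{\left(g{\left(-6,-7 \right)},66 \right)}} - F = \frac{1}{12 \cdot 66} - \frac{3323}{1131} = \frac{1}{792} - \frac{3323}{1131} = - \frac{876895}{298584}$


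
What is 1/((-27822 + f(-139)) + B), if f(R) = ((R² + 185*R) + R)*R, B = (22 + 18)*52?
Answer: 1/882345 ≈ 1.1333e-6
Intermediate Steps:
B = 2080 (B = 40*52 = 2080)
f(R) = R*(R² + 186*R) (f(R) = (R² + 186*R)*R = R*(R² + 186*R))
1/((-27822 + f(-139)) + B) = 1/((-27822 + (-139)²*(186 - 139)) + 2080) = 1/((-27822 + 19321*47) + 2080) = 1/((-27822 + 908087) + 2080) = 1/(880265 + 2080) = 1/882345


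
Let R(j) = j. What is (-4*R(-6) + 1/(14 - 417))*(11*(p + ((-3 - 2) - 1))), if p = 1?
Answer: -531905/403 ≈ -1319.9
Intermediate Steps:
(-4*R(-6) + 1/(14 - 417))*(11*(p + ((-3 - 2) - 1))) = (-4*(-6) + 1/(14 - 417))*(11*(1 + ((-3 - 2) - 1))) = (24 + 1/(-403))*(11*(1 + (-5 - 1))) = (24 - 1/403)*(11*(1 - 6)) = 9671*(11*(-5))/403 = (9671/403)*(-55) = -531905/403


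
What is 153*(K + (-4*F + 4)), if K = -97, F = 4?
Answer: -16677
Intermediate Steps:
153*(K + (-4*F + 4)) = 153*(-97 + (-4*4 + 4)) = 153*(-97 + (-16 + 4)) = 153*(-97 - 12) = 153*(-109) = -16677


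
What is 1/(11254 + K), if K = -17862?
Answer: -1/6608 ≈ -0.00015133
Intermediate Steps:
1/(11254 + K) = 1/(11254 - 17862) = 1/(-6608) = -1/6608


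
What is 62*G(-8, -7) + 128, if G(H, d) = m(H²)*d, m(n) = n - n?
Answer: 128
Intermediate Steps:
m(n) = 0
G(H, d) = 0 (G(H, d) = 0*d = 0)
62*G(-8, -7) + 128 = 62*0 + 128 = 0 + 128 = 128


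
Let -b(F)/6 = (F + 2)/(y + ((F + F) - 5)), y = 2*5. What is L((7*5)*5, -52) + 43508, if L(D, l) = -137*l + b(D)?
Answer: 17973298/355 ≈ 50629.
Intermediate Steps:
y = 10
b(F) = -6*(2 + F)/(5 + 2*F) (b(F) = -6*(F + 2)/(10 + ((F + F) - 5)) = -6*(2 + F)/(10 + (2*F - 5)) = -6*(2 + F)/(10 + (-5 + 2*F)) = -6*(2 + F)/(5 + 2*F))
L(D, l) = -137*l + 6*(-2 - D)/(5 + 2*D)
L((7*5)*5, -52) + 43508 = (-12 - 6*7*5*5 - 137*(-52)*(5 + 2*((7*5)*5)))/(5 + 2*((7*5)*5)) + 43508 = (-12 - 210*5 - 137*(-52)*(5 + 2*(35*5)))/(5 + 2*(35*5)) + 43508 = (-12 - 6*175 - 137*(-52)*(5 + 2*175))/(5 + 2*175) + 43508 = (-12 - 1050 - 137*(-52)*(5 + 350))/(5 + 350) + 43508 = (-12 - 1050 - 137*(-52)*355)/355 + 43508 = (-12 - 1050 + 2529020)/355 + 43508 = (1/355)*2527958 + 43508 = 2527958/355 + 43508 = 17973298/355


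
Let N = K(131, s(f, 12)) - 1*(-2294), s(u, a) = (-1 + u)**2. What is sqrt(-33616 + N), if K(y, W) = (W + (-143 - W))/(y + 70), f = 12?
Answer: 17*I*sqrt(4378785)/201 ≈ 176.98*I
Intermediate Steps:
K(y, W) = -143/(70 + y)
N = 460951/201 (N = -143/(70 + 131) - 1*(-2294) = -143/201 + 2294 = 460951/201 ≈ 2293.3)
sqrt(-33616 + N) = sqrt(-33616 + 460951/201) = sqrt(-6295865/201) = 17*I*sqrt(4378785)/201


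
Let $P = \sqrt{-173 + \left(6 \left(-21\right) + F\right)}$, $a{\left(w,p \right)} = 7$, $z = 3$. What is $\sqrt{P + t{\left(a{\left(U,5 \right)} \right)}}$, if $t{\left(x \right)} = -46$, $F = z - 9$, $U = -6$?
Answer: $\sqrt{-46 + i \sqrt{305}} \approx 1.2656 + 6.8994 i$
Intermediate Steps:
$F = -6$ ($F = 3 - 9 = -6$)
$P = i \sqrt{305}$ ($P = \sqrt{-173 + \left(6 \left(-21\right) - 6\right)} = \sqrt{-173 - 132} = \sqrt{-305} = i \sqrt{305} \approx 17.464 i$)
$\sqrt{P + t{\left(a{\left(U,5 \right)} \right)}} = \sqrt{i \sqrt{305} - 46} = \sqrt{-46 + i \sqrt{305}}$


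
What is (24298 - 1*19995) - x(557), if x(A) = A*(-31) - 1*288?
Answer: 21858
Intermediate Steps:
x(A) = -288 - 31*A (x(A) = -31*A - 288 = -288 - 31*A)
(24298 - 1*19995) - x(557) = (24298 - 1*19995) - (-288 - 31*557) = (24298 - 19995) - (-288 - 17267) = 4303 - 1*(-17555) = 4303 + 17555 = 21858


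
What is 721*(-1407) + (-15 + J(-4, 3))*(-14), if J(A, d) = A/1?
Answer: -1014181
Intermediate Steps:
J(A, d) = A (J(A, d) = A*1 = A)
721*(-1407) + (-15 + J(-4, 3))*(-14) = 721*(-1407) + (-15 - 4)*(-14) = -1014447 - 19*(-14) = -1014447 + 266 = -1014181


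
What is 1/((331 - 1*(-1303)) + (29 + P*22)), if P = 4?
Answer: 1/1751 ≈ 0.00057110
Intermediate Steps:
1/((331 - 1*(-1303)) + (29 + P*22)) = 1/((331 - 1*(-1303)) + (29 + 4*22)) = 1/((331 + 1303) + (29 + 88)) = 1/(1634 + 117) = 1/1751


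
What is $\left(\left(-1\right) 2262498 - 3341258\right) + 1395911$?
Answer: $-4207845$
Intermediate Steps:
$\left(\left(-1\right) 2262498 - 3341258\right) + 1395911 = \left(-2262498 - 3341258\right) + 1395911 = -5603756 + 1395911 = -4207845$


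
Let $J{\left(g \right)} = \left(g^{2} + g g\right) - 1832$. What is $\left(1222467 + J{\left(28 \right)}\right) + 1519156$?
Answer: $2741359$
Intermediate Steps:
$J{\left(g \right)} = -1832 + 2 g^{2}$ ($J{\left(g \right)} = \left(g^{2} + g^{2}\right) - 1832 = 2 g^{2} - 1832 = -1832 + 2 g^{2}$)
$\left(1222467 + J{\left(28 \right)}\right) + 1519156 = \left(1222467 - \left(1832 - 2 \cdot 28^{2}\right)\right) + 1519156 = \left(1222467 + \left(-1832 + 2 \cdot 784\right)\right) + 1519156 = \left(1222467 + \left(-1832 + 1568\right)\right) + 1519156 = \left(1222467 - 264\right) + 1519156 = 1222203 + 1519156 = 2741359$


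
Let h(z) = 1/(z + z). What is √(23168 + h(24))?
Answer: √3336195/12 ≈ 152.21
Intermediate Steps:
h(z) = 1/(2*z)
√(23168 + h(24)) = √(23168 + (½)/24) = √(23168 + (½)*(1/24)) = √(23168 + 1/48) = √(1112065/48) = √3336195/12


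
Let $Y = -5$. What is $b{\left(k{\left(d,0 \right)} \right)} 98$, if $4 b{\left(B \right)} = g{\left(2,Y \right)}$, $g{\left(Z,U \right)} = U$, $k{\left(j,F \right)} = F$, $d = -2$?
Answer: $- \frac{245}{2} \approx -122.5$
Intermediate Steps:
$b{\left(B \right)} = - \frac{5}{4}$ ($b{\left(B \right)} = \frac{1}{4} \left(-5\right) = - \frac{5}{4}$)
$b{\left(k{\left(d,0 \right)} \right)} 98 = \left(- \frac{5}{4}\right) 98 = - \frac{245}{2}$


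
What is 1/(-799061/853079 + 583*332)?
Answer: 853079/165117759863 ≈ 5.1665e-6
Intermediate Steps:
1/(-799061/853079 + 583*332) = 1/(-799061*1/853079 + 193556) = 1/(-799061/853079 + 193556) = 1/(165117759863/853079) = 853079/165117759863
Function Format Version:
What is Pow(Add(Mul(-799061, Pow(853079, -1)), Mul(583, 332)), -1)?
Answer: Rational(853079, 165117759863) ≈ 5.1665e-6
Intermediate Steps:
Pow(Add(Mul(-799061, Pow(853079, -1)), Mul(583, 332)), -1) = Pow(Add(Mul(-799061, Rational(1, 853079)), 193556), -1) = Pow(Add(Rational(-799061, 853079), 193556), -1) = Pow(Rational(165117759863, 853079), -1) = Rational(853079, 165117759863)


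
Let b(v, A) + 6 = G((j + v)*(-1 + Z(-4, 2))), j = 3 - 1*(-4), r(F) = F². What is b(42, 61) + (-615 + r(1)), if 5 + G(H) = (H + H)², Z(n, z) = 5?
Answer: 153039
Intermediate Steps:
j = 7 (j = 3 + 4 = 7)
G(H) = -5 + 4*H² (G(H) = -5 + (H + H)² = -5 + (2*H)² = -5 + 4*H²)
b(v, A) = -11 + 4*(28 + 4*v)² (b(v, A) = -6 + (-5 + 4*((7 + v)*(-1 + 5))²) = -6 + (-5 + 4*((7 + v)*4)²) = -6 + (-5 + 4*(28 + 4*v)²) = -11 + 4*(28 + 4*v)²)
b(42, 61) + (-615 + r(1)) = (-11 + 64*(7 + 42)²) + (-615 + 1²) = (-11 + 64*49²) + (-615 + 1) = (-11 + 64*2401) - 614 = (-11 + 153664) - 614 = 153653 - 614 = 153039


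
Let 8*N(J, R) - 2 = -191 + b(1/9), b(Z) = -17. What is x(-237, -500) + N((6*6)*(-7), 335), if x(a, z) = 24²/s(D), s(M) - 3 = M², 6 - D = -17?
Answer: -13123/532 ≈ -24.667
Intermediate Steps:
D = 23 (D = 6 - 1*(-17) = 6 + 17 = 23)
N(J, R) = -103/4 (N(J, R) = ¼ + (-191 - 17)/8 = ¼ + (⅛)*(-208) = ¼ - 26 = -103/4)
s(M) = 3 + M²
x(a, z) = 144/133 (x(a, z) = 24²/(3 + 23²) = 576/(3 + 529) = 576/532 = 576*(1/532) = 144/133)
x(-237, -500) + N((6*6)*(-7), 335) = 144/133 - 103/4 = -13123/532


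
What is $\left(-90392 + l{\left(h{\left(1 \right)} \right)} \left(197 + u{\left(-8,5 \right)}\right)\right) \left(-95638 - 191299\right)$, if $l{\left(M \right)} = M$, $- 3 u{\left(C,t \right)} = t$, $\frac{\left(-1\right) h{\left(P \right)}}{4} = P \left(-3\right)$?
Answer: $25264228976$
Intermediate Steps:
$h{\left(P \right)} = 12 P$ ($h{\left(P \right)} = - 4 P \left(-3\right) = - 4 \left(- 3 P\right) = 12 P$)
$u{\left(C,t \right)} = - \frac{t}{3}$
$\left(-90392 + l{\left(h{\left(1 \right)} \right)} \left(197 + u{\left(-8,5 \right)}\right)\right) \left(-95638 - 191299\right) = \left(-90392 + 12 \cdot 1 \left(197 - \frac{5}{3}\right)\right) \left(-95638 - 191299\right) = \left(-90392 + 12 \left(197 - \frac{5}{3}\right)\right) \left(-286937\right) = \left(-90392 + 12 \cdot \frac{586}{3}\right) \left(-286937\right) = \left(-90392 + 2344\right) \left(-286937\right) = \left(-88048\right) \left(-286937\right) = 25264228976$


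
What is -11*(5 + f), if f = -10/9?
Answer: -385/9 ≈ -42.778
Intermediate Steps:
f = -10/9 (f = -10*⅑ = -10/9 ≈ -1.1111)
-11*(5 + f) = -11*(5 - 10/9) = -11*35/9 = -385/9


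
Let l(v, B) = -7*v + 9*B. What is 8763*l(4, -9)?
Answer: -955167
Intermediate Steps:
8763*l(4, -9) = 8763*(-7*4 + 9*(-9)) = 8763*(-28 - 81) = 8763*(-109) = -955167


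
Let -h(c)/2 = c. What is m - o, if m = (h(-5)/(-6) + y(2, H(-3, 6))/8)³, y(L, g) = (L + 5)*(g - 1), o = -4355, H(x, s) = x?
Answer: 910889/216 ≈ 4217.1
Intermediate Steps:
y(L, g) = (-1 + g)*(5 + L) (y(L, g) = (5 + L)*(-1 + g) = (-1 + g)*(5 + L))
h(c) = -2*c
m = -29791/216 (m = (-2*(-5)/(-6) + (-5 - 1*2 + 5*(-3) + 2*(-3))/8)³ = (10*(-⅙) + (-5 - 2 - 15 - 6)*(⅛))³ = (-5/3 - 28*⅛)³ = (-5/3 - 7/2)³ = (-31/6)³ = -29791/216 ≈ -137.92)
m - o = -29791/216 - 1*(-4355) = -29791/216 + 4355 = 910889/216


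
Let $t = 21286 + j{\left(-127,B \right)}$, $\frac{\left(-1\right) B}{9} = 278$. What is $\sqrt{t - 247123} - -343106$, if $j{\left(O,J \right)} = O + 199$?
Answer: $343106 + 3 i \sqrt{25085} \approx 3.4311 \cdot 10^{5} + 475.15 i$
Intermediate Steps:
$B = -2502$ ($B = \left(-9\right) 278 = -2502$)
$j{\left(O,J \right)} = 199 + O$
$t = 21358$ ($t = 21286 + \left(199 - 127\right) = 21286 + 72 = 21358$)
$\sqrt{t - 247123} - -343106 = \sqrt{21358 - 247123} - -343106 = \sqrt{-225765} + 343106 = 3 i \sqrt{25085} + 343106 = 343106 + 3 i \sqrt{25085}$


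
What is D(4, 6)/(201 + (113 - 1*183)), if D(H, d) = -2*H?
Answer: -8/131 ≈ -0.061069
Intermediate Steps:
D(4, 6)/(201 + (113 - 1*183)) = (-2*4)/(201 + (113 - 1*183)) = -8/(201 + (113 - 183)) = -8/(201 - 70) = -8/131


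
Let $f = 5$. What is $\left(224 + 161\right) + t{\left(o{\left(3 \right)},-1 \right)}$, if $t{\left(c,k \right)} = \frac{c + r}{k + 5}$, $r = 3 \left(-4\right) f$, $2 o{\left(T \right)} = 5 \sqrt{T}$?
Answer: $370 + \frac{5 \sqrt{3}}{8} \approx 371.08$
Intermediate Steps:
$o{\left(T \right)} = \frac{5 \sqrt{T}}{2}$
$r = -60$ ($r = 3 \left(-4\right) 5 = \left(-12\right) 5 = -60$)
$t{\left(c,k \right)} = \frac{-60 + c}{5 + k}$ ($t{\left(c,k \right)} = \frac{c - 60}{k + 5} = \frac{-60 + c}{5 + k}$)
$\left(224 + 161\right) + t{\left(o{\left(3 \right)},-1 \right)} = \left(224 + 161\right) + \frac{-60 + \frac{5 \sqrt{3}}{2}}{5 - 1} = 385 + \frac{-60 + \frac{5 \sqrt{3}}{2}}{4} = 385 - \left(15 - \frac{5 \sqrt{3}}{8}\right) = 370 + \frac{5 \sqrt{3}}{8}$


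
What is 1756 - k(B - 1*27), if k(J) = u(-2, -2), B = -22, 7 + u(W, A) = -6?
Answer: 1769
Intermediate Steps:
u(W, A) = -13 (u(W, A) = -7 - 6 = -13)
k(J) = -13
1756 - k(B - 1*27) = 1756 - 1*(-13) = 1756 + 13 = 1769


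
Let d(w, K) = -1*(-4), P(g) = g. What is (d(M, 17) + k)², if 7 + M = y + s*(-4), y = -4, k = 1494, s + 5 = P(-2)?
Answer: 2244004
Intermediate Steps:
s = -7 (s = -5 - 2 = -7)
M = 17 (M = -7 + (-4 - 7*(-4)) = -7 + (-4 + 28) = -7 + 24 = 17)
d(w, K) = 4
(d(M, 17) + k)² = (4 + 1494)² = 1498² = 2244004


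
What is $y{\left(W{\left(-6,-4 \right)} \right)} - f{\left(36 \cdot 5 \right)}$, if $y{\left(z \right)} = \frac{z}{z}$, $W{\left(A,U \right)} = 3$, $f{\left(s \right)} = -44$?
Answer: $45$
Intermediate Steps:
$y{\left(z \right)} = 1$
$y{\left(W{\left(-6,-4 \right)} \right)} - f{\left(36 \cdot 5 \right)} = 1 - -44 = 1 + 44 = 45$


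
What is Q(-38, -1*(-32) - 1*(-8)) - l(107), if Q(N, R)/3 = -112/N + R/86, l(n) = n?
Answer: -79055/817 ≈ -96.763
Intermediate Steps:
Q(N, R) = -336/N + 3*R/86 (Q(N, R) = 3*(-112/N + R/86) = -336/N + 3*R/86)
Q(-38, -1*(-32) - 1*(-8)) - l(107) = (-336/(-38) + 3*(-1*(-32) - 1*(-8))/86) - 1*107 = (-336*(-1/38) + 3*(32 + 8)/86) - 107 = (168/19 + (3/86)*40) - 107 = (168/19 + 60/43) - 107 = 8364/817 - 107 = -79055/817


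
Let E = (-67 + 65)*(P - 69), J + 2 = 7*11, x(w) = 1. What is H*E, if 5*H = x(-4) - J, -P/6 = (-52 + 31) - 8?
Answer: 3108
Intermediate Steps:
J = 75 (J = -2 + 7*11 = -2 + 77 = 75)
P = 174 (P = -6*((-52 + 31) - 8) = -6*(-21 - 8) = -6*(-29) = 174)
H = -74/5 (H = (1 - 1*75)/5 = (1 - 75)/5 = (⅕)*(-74) = -74/5 ≈ -14.800)
E = -210 (E = (-67 + 65)*(174 - 69) = -2*105 = -210)
H*E = -74/5*(-210) = 3108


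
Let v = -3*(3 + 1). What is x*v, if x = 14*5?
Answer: -840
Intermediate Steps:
x = 70
v = -12 (v = -3*4 = -12)
x*v = 70*(-12) = -840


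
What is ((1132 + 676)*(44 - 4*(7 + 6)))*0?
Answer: 0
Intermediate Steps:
((1132 + 676)*(44 - 4*(7 + 6)))*0 = (1808*(44 - 4*13))*0 = (1808*(44 - 52))*0 = (1808*(-8))*0 = -14464*0 = 0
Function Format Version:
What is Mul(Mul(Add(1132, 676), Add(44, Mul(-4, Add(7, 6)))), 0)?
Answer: 0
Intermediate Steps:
Mul(Mul(Add(1132, 676), Add(44, Mul(-4, Add(7, 6)))), 0) = Mul(Mul(1808, Add(44, Mul(-4, 13))), 0) = Mul(Mul(1808, Add(44, -52)), 0) = Mul(Mul(1808, -8), 0) = Mul(-14464, 0) = 0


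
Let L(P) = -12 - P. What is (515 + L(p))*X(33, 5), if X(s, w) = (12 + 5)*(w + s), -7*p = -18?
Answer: 2262938/7 ≈ 3.2328e+5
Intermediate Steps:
p = 18/7 (p = -⅐*(-18) = 18/7 ≈ 2.5714)
X(s, w) = 17*s + 17*w (X(s, w) = 17*(s + w) = 17*s + 17*w)
(515 + L(p))*X(33, 5) = (515 + (-12 - 1*18/7))*(17*33 + 17*5) = (515 + (-12 - 18/7))*(561 + 85) = (515 - 102/7)*646 = (3503/7)*646 = 2262938/7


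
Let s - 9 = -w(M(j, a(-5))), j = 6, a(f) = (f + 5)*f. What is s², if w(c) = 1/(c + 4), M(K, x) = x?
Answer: 1225/16 ≈ 76.563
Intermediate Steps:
a(f) = f*(5 + f) (a(f) = (5 + f)*f = f*(5 + f))
w(c) = 1/(4 + c)
s = 35/4 (s = 9 - 1/(4 - 5*(5 - 5)) = 9 - 1/(4 - 5*0) = 9 - 1/(4 + 0) = 9 - 1/4 = 9 - 1*¼ = 9 - ¼ = 35/4 ≈ 8.7500)
s² = (35/4)² = 1225/16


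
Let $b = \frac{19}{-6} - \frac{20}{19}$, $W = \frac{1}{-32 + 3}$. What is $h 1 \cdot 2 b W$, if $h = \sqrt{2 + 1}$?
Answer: $\frac{481 \sqrt{3}}{1653} \approx 0.504$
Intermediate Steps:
$W = - \frac{1}{29}$ ($W = \frac{1}{-29} = - \frac{1}{29} \approx -0.034483$)
$h = \sqrt{3} \approx 1.732$
$b = - \frac{481}{114}$ ($b = 19 \left(- \frac{1}{6}\right) - \frac{20}{19} = - \frac{19}{6} - \frac{20}{19} = - \frac{481}{114} \approx -4.2193$)
$h 1 \cdot 2 b W = \sqrt{3} \cdot 1 \cdot 2 \left(- \frac{481}{114}\right) \left(- \frac{1}{29}\right) = \sqrt{3} \cdot 2 \left(- \frac{481}{114}\right) \left(- \frac{1}{29}\right) = 2 \sqrt{3} \left(- \frac{481}{114}\right) \left(- \frac{1}{29}\right) = - \frac{481 \sqrt{3}}{57} \left(- \frac{1}{29}\right) = \frac{481 \sqrt{3}}{1653}$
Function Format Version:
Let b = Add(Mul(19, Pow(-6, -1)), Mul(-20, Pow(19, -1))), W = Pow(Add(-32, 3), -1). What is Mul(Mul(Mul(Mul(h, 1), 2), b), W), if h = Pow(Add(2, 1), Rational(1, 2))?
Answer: Mul(Rational(481, 1653), Pow(3, Rational(1, 2))) ≈ 0.50400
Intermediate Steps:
W = Rational(-1, 29) (W = Pow(-29, -1) = Rational(-1, 29) ≈ -0.034483)
h = Pow(3, Rational(1, 2)) ≈ 1.7320
b = Rational(-481, 114) (b = Add(Mul(19, Rational(-1, 6)), Mul(-20, Rational(1, 19))) = Add(Rational(-19, 6), Rational(-20, 19)) = Rational(-481, 114) ≈ -4.2193)
Mul(Mul(Mul(Mul(h, 1), 2), b), W) = Mul(Mul(Mul(Mul(Pow(3, Rational(1, 2)), 1), 2), Rational(-481, 114)), Rational(-1, 29)) = Mul(Mul(Mul(Pow(3, Rational(1, 2)), 2), Rational(-481, 114)), Rational(-1, 29)) = Mul(Mul(Mul(2, Pow(3, Rational(1, 2))), Rational(-481, 114)), Rational(-1, 29)) = Mul(Mul(Rational(-481, 57), Pow(3, Rational(1, 2))), Rational(-1, 29)) = Mul(Rational(481, 1653), Pow(3, Rational(1, 2)))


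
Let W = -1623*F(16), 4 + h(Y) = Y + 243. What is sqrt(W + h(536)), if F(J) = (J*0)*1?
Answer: 5*sqrt(31) ≈ 27.839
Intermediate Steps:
h(Y) = 239 + Y (h(Y) = -4 + (Y + 243) = -4 + (243 + Y) = 239 + Y)
F(J) = 0 (F(J) = 0*1 = 0)
W = 0 (W = -1623*0 = 0)
sqrt(W + h(536)) = sqrt(0 + (239 + 536)) = sqrt(0 + 775) = sqrt(775) = 5*sqrt(31)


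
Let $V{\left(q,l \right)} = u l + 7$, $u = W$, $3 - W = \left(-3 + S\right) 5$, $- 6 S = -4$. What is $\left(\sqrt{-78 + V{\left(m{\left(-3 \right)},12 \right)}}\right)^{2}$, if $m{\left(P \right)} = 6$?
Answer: $105$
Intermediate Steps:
$S = \frac{2}{3}$ ($S = \left(- \frac{1}{6}\right) \left(-4\right) = \frac{2}{3} \approx 0.66667$)
$W = \frac{44}{3}$ ($W = 3 - \left(-3 + \frac{2}{3}\right) 5 = 3 - \left(- \frac{7}{3}\right) 5 = 3 - - \frac{35}{3} = 3 + \frac{35}{3} = \frac{44}{3} \approx 14.667$)
$u = \frac{44}{3} \approx 14.667$
$V{\left(q,l \right)} = 7 + \frac{44 l}{3}$ ($V{\left(q,l \right)} = \frac{44 l}{3} + 7 = 7 + \frac{44 l}{3}$)
$\left(\sqrt{-78 + V{\left(m{\left(-3 \right)},12 \right)}}\right)^{2} = \left(\sqrt{-78 + \left(7 + \frac{44}{3} \cdot 12\right)}\right)^{2} = \left(\sqrt{-78 + \left(7 + 176\right)}\right)^{2} = \left(\sqrt{-78 + 183}\right)^{2} = \left(\sqrt{105}\right)^{2} = 105$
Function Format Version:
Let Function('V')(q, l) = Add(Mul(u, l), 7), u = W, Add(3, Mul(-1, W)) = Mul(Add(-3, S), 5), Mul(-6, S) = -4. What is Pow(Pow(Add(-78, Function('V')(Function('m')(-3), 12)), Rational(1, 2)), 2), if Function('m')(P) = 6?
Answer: 105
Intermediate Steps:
S = Rational(2, 3) (S = Mul(Rational(-1, 6), -4) = Rational(2, 3) ≈ 0.66667)
W = Rational(44, 3) (W = Add(3, Mul(-1, Mul(Add(-3, Rational(2, 3)), 5))) = Add(3, Mul(-1, Mul(Rational(-7, 3), 5))) = Add(3, Mul(-1, Rational(-35, 3))) = Add(3, Rational(35, 3)) = Rational(44, 3) ≈ 14.667)
u = Rational(44, 3) ≈ 14.667
Function('V')(q, l) = Add(7, Mul(Rational(44, 3), l)) (Function('V')(q, l) = Add(Mul(Rational(44, 3), l), 7) = Add(7, Mul(Rational(44, 3), l)))
Pow(Pow(Add(-78, Function('V')(Function('m')(-3), 12)), Rational(1, 2)), 2) = Pow(Pow(Add(-78, Add(7, Mul(Rational(44, 3), 12))), Rational(1, 2)), 2) = Pow(Pow(Add(-78, Add(7, 176)), Rational(1, 2)), 2) = Pow(Pow(Add(-78, 183), Rational(1, 2)), 2) = Pow(Pow(105, Rational(1, 2)), 2) = 105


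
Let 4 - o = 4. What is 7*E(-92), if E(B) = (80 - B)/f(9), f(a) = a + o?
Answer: 1204/9 ≈ 133.78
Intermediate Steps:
o = 0 (o = 4 - 1*4 = 4 - 4 = 0)
f(a) = a (f(a) = a + 0 = a)
E(B) = 80/9 - B/9 (E(B) = (80 - B)/9 = (80 - B)*(1/9) = 80/9 - B/9)
7*E(-92) = 7*(80/9 - 1/9*(-92)) = 7*(80/9 + 92/9) = 7*(172/9) = 1204/9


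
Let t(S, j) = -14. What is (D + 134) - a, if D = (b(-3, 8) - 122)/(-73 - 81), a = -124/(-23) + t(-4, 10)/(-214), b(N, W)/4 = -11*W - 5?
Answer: 24966432/189497 ≈ 131.75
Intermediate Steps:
b(N, W) = -20 - 44*W (b(N, W) = 4*(-11*W - 5) = 4*(-5 - 11*W) = -20 - 44*W)
a = 13429/2461 (a = -124/(-23) - 14/(-214) = -124*(-1/23) - 14*(-1/214) = 124/23 + 7/107 = 13429/2461 ≈ 5.4567)
D = 247/77 (D = ((-20 - 44*8) - 122)/(-73 - 81) = ((-20 - 352) - 122)/(-154) = (-372 - 122)*(-1/154) = -494*(-1/154) = 247/77 ≈ 3.2078)
(D + 134) - a = (247/77 + 134) - 1*13429/2461 = 10565/77 - 13429/2461 = 24966432/189497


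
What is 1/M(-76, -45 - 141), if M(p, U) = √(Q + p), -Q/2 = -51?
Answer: √26/26 ≈ 0.19612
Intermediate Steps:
Q = 102 (Q = -2*(-51) = 102)
M(p, U) = √(102 + p)
1/M(-76, -45 - 141) = 1/(√(102 - 76)) = 1/(√26) = √26/26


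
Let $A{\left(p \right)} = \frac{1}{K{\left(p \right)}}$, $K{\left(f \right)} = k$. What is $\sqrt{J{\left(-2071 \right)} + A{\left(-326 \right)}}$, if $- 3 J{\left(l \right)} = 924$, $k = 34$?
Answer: $\frac{i \sqrt{356014}}{34} \approx 17.549 i$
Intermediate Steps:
$J{\left(l \right)} = -308$ ($J{\left(l \right)} = \left(- \frac{1}{3}\right) 924 = -308$)
$K{\left(f \right)} = 34$
$A{\left(p \right)} = \frac{1}{34}$
$\sqrt{J{\left(-2071 \right)} + A{\left(-326 \right)}} = \sqrt{-308 + \frac{1}{34}} = \sqrt{- \frac{10471}{34}} = \frac{i \sqrt{356014}}{34}$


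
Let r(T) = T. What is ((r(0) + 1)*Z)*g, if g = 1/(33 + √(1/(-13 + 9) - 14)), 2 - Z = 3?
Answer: -44/1471 + 2*I*√57/4413 ≈ -0.029912 + 0.0034216*I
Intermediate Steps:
Z = -1 (Z = 2 - 1*3 = 2 - 3 = -1)
g = 1/(33 + I*√57/2) (g = 1/(33 + √(1/(-4) - 14)) = 1/(33 + √(-¼ - 14)) = 1/(33 + √(-57/4)) = 1/(33 + I*√57/2) ≈ 0.029912 - 0.0034216*I)
((r(0) + 1)*Z)*g = ((0 + 1)*(-1))*(44/1471 - 2*I*√57/4413) = (1*(-1))*(44/1471 - 2*I*√57/4413) = -(44/1471 - 2*I*√57/4413) = -44/1471 + 2*I*√57/4413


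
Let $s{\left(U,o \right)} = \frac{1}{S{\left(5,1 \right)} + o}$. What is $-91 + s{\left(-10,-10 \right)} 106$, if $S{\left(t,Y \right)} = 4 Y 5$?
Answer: $- \frac{402}{5} \approx -80.4$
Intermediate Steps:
$S{\left(t,Y \right)} = 20 Y$
$s{\left(U,o \right)} = \frac{1}{20 + o}$ ($s{\left(U,o \right)} = \frac{1}{20 \cdot 1 + o} = \frac{1}{20 + o}$)
$-91 + s{\left(-10,-10 \right)} 106 = -91 + \frac{1}{20 - 10} \cdot 106 = -91 + \frac{1}{10} \cdot 106 = -91 + \frac{53}{5} = - \frac{402}{5}$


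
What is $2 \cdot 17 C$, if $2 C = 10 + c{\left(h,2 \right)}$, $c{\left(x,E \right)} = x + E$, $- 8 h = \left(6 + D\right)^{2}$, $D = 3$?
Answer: $\frac{255}{8} \approx 31.875$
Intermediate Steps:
$h = - \frac{81}{8}$ ($h = - \frac{\left(6 + 3\right)^{2}}{8} = - \frac{9^{2}}{8} = \left(- \frac{1}{8}\right) 81 = - \frac{81}{8} \approx -10.125$)
$c{\left(x,E \right)} = E + x$
$C = \frac{15}{16}$ ($C = \frac{10 + \left(2 - \frac{81}{8}\right)}{2} = \frac{10 - \frac{65}{8}}{2} = \frac{1}{2} \cdot \frac{15}{8} = \frac{15}{16} \approx 0.9375$)
$2 \cdot 17 C = 2 \cdot 17 \cdot \frac{15}{16} = 34 \cdot \frac{15}{16} = \frac{255}{8}$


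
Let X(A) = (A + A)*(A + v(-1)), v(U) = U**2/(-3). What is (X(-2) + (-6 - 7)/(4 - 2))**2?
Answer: 289/36 ≈ 8.0278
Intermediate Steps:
v(U) = -U**2/3 (v(U) = U**2*(-1/3) = -U**2/3)
X(A) = 2*A*(-1/3 + A) (X(A) = (A + A)*(A - 1/3*(-1)**2) = (2*A)*(A - 1/3*1) = (2*A)*(A - 1/3) = (2*A)*(-1/3 + A) = 2*A*(-1/3 + A))
(X(-2) + (-6 - 7)/(4 - 2))**2 = ((2/3)*(-2)*(-1 + 3*(-2)) + (-6 - 7)/(4 - 2))**2 = ((2/3)*(-2)*(-1 - 6) - 13/2)**2 = ((2/3)*(-2)*(-7) - 13*1/2)**2 = (28/3 - 13/2)**2 = (17/6)**2 = 289/36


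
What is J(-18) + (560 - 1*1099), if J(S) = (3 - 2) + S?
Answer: -556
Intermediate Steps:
J(S) = 1 + S
J(-18) + (560 - 1*1099) = (1 - 18) + (560 - 1*1099) = -17 + (560 - 1099) = -17 - 539 = -556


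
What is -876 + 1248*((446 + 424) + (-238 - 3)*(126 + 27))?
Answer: -44932620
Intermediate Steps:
-876 + 1248*((446 + 424) + (-238 - 3)*(126 + 27)) = -876 + 1248*(870 - 241*153) = -876 + 1248*(870 - 36873) = -876 + 1248*(-36003) = -876 - 44931744 = -44932620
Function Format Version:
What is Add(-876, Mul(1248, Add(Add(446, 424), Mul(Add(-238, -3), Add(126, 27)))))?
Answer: -44932620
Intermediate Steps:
Add(-876, Mul(1248, Add(Add(446, 424), Mul(Add(-238, -3), Add(126, 27))))) = Add(-876, Mul(1248, Add(870, Mul(-241, 153)))) = Add(-876, Mul(1248, Add(870, -36873))) = Add(-876, Mul(1248, -36003)) = Add(-876, -44931744) = -44932620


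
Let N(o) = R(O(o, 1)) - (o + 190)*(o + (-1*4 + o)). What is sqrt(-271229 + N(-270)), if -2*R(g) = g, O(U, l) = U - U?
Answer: I*sqrt(314749) ≈ 561.03*I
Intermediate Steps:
O(U, l) = 0
R(g) = -g/2
N(o) = -(-4 + 2*o)*(190 + o) (N(o) = -1/2*0 - (o + 190)*(o + (-1*4 + o)) = 0 - (190 + o)*(o + (-4 + o)) = 0 - (190 + o)*(-4 + 2*o) = 0 - (-4 + 2*o)*(190 + o) = -(-4 + 2*o)*(190 + o))
sqrt(-271229 + N(-270)) = sqrt(-271229 + (760 - 376*(-270) - 2*(-270)**2)) = sqrt(-271229 + (760 + 101520 - 2*72900)) = sqrt(-271229 + (760 + 101520 - 145800)) = sqrt(-271229 - 43520) = sqrt(-314749) = I*sqrt(314749)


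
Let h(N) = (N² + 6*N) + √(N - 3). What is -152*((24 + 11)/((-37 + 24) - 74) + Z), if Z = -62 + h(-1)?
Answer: 891328/87 - 304*I ≈ 10245.0 - 304.0*I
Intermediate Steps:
h(N) = N² + √(-3 + N) + 6*N (h(N) = (N² + 6*N) + √(-3 + N) = N² + √(-3 + N) + 6*N)
Z = -67 + 2*I (Z = -62 + ((-1)² + √(-3 - 1) + 6*(-1)) = -62 + (1 + √(-4) - 6) = -62 + (1 + 2*I - 6) = -62 + (-5 + 2*I) = -67 + 2*I ≈ -67.0 + 2.0*I)
-152*((24 + 11)/((-37 + 24) - 74) + Z) = -152*((24 + 11)/((-37 + 24) - 74) + (-67 + 2*I)) = -152*(35/(-13 - 74) + (-67 + 2*I)) = -152*(35/(-87) + (-67 + 2*I)) = -152*(35*(-1/87) + (-67 + 2*I)) = -152*(-35/87 + (-67 + 2*I)) = -152*(-5864/87 + 2*I) = 891328/87 - 304*I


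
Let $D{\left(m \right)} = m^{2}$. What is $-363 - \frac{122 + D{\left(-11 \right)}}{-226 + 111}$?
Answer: $- \frac{41502}{115} \approx -360.89$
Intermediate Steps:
$-363 - \frac{122 + D{\left(-11 \right)}}{-226 + 111} = -363 - \frac{122 + \left(-11\right)^{2}}{-226 + 111} = -363 - \frac{122 + 121}{-115} = -363 - 243 \left(- \frac{1}{115}\right) = -363 - - \frac{243}{115} = -363 + \frac{243}{115} = - \frac{41502}{115}$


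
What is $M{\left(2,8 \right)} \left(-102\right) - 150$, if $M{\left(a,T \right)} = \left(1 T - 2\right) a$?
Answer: $-1374$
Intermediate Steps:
$M{\left(a,T \right)} = a \left(-2 + T\right)$ ($M{\left(a,T \right)} = \left(T - 2\right) a = \left(-2 + T\right) a = a \left(-2 + T\right)$)
$M{\left(2,8 \right)} \left(-102\right) - 150 = 2 \left(-2 + 8\right) \left(-102\right) - 150 = 2 \cdot 6 \left(-102\right) - 150 = 12 \left(-102\right) - 150 = -1224 - 150 = -1374$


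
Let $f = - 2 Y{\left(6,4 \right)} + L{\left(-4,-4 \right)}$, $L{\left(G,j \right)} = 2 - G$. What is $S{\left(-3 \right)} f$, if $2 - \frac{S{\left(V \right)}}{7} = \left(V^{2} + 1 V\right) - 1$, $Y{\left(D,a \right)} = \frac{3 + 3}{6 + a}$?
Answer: $- \frac{504}{5} \approx -100.8$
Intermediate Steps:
$Y{\left(D,a \right)} = \frac{6}{6 + a}$
$S{\left(V \right)} = 21 - 7 V - 7 V^{2}$ ($S{\left(V \right)} = 14 - 7 \left(\left(V^{2} + 1 V\right) - 1\right) = 14 - 7 \left(\left(V^{2} + V\right) - 1\right) = 14 - 7 \left(\left(V + V^{2}\right) - 1\right) = 14 - 7 \left(-1 + V + V^{2}\right) = 14 - \left(-7 + 7 V + 7 V^{2}\right) = 21 - 7 V - 7 V^{2}$)
$f = \frac{24}{5}$ ($f = - 2 \frac{6}{6 + 4} + \left(2 - -4\right) = - 2 \cdot \frac{6}{10} + \left(2 + 4\right) = - 2 \cdot 6 \cdot \frac{1}{10} + 6 = \left(-2\right) \frac{3}{5} + 6 = - \frac{6}{5} + 6 = \frac{24}{5} \approx 4.8$)
$S{\left(-3 \right)} f = \left(21 - -21 - 7 \left(-3\right)^{2}\right) \frac{24}{5} = \left(21 + 21 - 63\right) \frac{24}{5} = \left(-21\right) \frac{24}{5} = - \frac{504}{5}$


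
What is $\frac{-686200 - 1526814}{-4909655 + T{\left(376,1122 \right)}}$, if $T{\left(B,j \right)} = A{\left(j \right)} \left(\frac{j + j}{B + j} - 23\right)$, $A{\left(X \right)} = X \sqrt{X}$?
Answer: $\frac{1219070348096124034}{2631282885213987965} - \frac{5990313627599532 \sqrt{1122}}{2631282885213987965} \approx 0.38704$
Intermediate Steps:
$A{\left(X \right)} = X^{\frac{3}{2}}$
$T{\left(B,j \right)} = j^{\frac{3}{2}} \left(-23 + \frac{2 j}{B + j}\right)$ ($T{\left(B,j \right)} = j^{\frac{3}{2}} \left(\frac{j + j}{B + j} - 23\right) = j^{\frac{3}{2}} \left(\frac{2 j}{B + j} - 23\right) = j^{\frac{3}{2}} \left(-23 + \frac{2 j}{B + j}\right)$)
$\frac{-686200 - 1526814}{-4909655 + T{\left(376,1122 \right)}} = \frac{-686200 - 1526814}{-4909655 + \frac{1122^{\frac{3}{2}} \left(\left(-23\right) 376 - 23562\right)}{376 + 1122}} = - \frac{2213014}{-4909655 + \frac{1122 \sqrt{1122} \left(-8648 - 23562\right)}{1498}} = - \frac{2213014}{-4909655 + 1122 \sqrt{1122} \cdot \frac{1}{1498} \left(-32210\right)} = - \frac{2213014}{-4909655 - \frac{18069810 \sqrt{1122}}{749}}$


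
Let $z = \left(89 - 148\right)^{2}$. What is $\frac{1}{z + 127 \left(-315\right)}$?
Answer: $- \frac{1}{36524} \approx -2.7379 \cdot 10^{-5}$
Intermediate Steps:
$z = 3481$ ($z = \left(-59\right)^{2} = 3481$)
$\frac{1}{z + 127 \left(-315\right)} = \frac{1}{3481 + 127 \left(-315\right)} = \frac{1}{3481 - 40005} = \frac{1}{-36524} = - \frac{1}{36524}$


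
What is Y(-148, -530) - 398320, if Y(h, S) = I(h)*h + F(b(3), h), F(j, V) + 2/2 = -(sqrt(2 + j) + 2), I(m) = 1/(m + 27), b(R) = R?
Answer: -48196935/121 - sqrt(5) ≈ -3.9832e+5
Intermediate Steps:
I(m) = 1/(27 + m)
F(j, V) = -3 - sqrt(2 + j) (F(j, V) = -1 - (sqrt(2 + j) + 2) = -1 - (2 + sqrt(2 + j)) = -1 + (-2 - sqrt(2 + j)) = -3 - sqrt(2 + j))
Y(h, S) = -3 - sqrt(5) + h/(27 + h) (Y(h, S) = h/(27 + h) + (-3 - sqrt(2 + 3)) = h/(27 + h) + (-3 - sqrt(5)) = -3 - sqrt(5) + h/(27 + h))
Y(-148, -530) - 398320 = (-148 - (3 + sqrt(5))*(27 - 148))/(27 - 148) - 398320 = (-148 - 1*(3 + sqrt(5))*(-121))/(-121) - 398320 = -(-148 + (363 + 121*sqrt(5)))/121 - 398320 = -(215 + 121*sqrt(5))/121 - 398320 = (-215/121 - sqrt(5)) - 398320 = -48196935/121 - sqrt(5)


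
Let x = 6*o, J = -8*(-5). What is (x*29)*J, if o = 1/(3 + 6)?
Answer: 2320/3 ≈ 773.33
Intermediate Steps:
J = 40
o = 1/9 ≈ 0.11111
x = 2/3 (x = 6*(1/9) = 2/3 ≈ 0.66667)
(x*29)*J = ((2/3)*29)*40 = (58/3)*40 = 2320/3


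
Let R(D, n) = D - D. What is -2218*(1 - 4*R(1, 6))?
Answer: -2218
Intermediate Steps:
R(D, n) = 0
-2218*(1 - 4*R(1, 6)) = -2218*(1 - 4*0) = -2218*(1 + 0) = -2218*1 = -2218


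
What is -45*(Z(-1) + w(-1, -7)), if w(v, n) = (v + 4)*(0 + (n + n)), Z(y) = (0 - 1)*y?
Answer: 1845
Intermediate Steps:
Z(y) = -y
w(v, n) = 2*n*(4 + v) (w(v, n) = (4 + v)*(0 + 2*n) = (4 + v)*(2*n) = 2*n*(4 + v))
-45*(Z(-1) + w(-1, -7)) = -45*(-1*(-1) + 2*(-7)*(4 - 1)) = -45*(1 + 2*(-7)*3) = -45*(1 - 42) = -45*(-41) = 1845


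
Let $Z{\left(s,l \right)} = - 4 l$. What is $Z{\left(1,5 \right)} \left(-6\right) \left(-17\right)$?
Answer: $-2040$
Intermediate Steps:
$Z{\left(1,5 \right)} \left(-6\right) \left(-17\right) = \left(-4\right) 5 \left(-6\right) \left(-17\right) = \left(-20\right) \left(-6\right) \left(-17\right) = 120 \left(-17\right) = -2040$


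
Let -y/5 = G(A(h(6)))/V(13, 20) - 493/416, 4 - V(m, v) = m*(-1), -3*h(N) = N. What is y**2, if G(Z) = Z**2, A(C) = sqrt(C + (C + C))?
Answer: 2957728225/50013184 ≈ 59.139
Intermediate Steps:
h(N) = -N/3
A(C) = sqrt(3)*sqrt(C) (A(C) = sqrt(C + 2*C) = sqrt(3*C) = sqrt(3)*sqrt(C))
V(m, v) = 4 + m (V(m, v) = 4 - m*(-1) = 4 - (-1)*m = 4 + m)
y = 54385/7072 (y = -5*((sqrt(3)*sqrt(-1/3*6))**2/(4 + 13) - 493/416) = -5*((sqrt(3)*sqrt(-2))**2/17 - 493*1/416) = -5*((sqrt(3)*(I*sqrt(2)))**2*(1/17) - 493/416) = -5*((I*sqrt(6))**2*(1/17) - 493/416) = -5*(-6*1/17 - 493/416) = -5*(-6/17 - 493/416) = -5*(-10877/7072) = 54385/7072 ≈ 7.6902)
y**2 = (54385/7072)**2 = 2957728225/50013184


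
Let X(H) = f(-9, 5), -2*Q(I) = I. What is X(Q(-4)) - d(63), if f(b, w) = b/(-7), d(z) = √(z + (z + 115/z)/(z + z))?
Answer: 9/7 - √252089/63 ≈ -6.6839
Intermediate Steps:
Q(I) = -I/2
d(z) = √(z + (z + 115/z)/(2*z)) (d(z) = √(z + (z + 115/z)/((2*z))) = √(z + (z + 115/z)*(1/(2*z))) = √(z + (z + 115/z)/(2*z)))
f(b, w) = -b/7 (f(b, w) = b*(-⅐) = -b/7)
X(H) = 9/7 (X(H) = -⅐*(-9) = 9/7)
X(Q(-4)) - d(63) = 9/7 - √(2 + 4*63 + 230/63²)/2 = 9/7 - √(2 + 252 + 230*(1/3969))/2 = 9/7 - √(2 + 252 + 230/3969)/2 = 9/7 - √(1008356/3969)/2 = 9/7 - 2*√252089/63/2 = 9/7 - √252089/63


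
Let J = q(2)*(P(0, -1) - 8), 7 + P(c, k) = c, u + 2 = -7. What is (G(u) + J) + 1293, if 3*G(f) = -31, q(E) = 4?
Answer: 3668/3 ≈ 1222.7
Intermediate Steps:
u = -9 (u = -2 - 7 = -9)
P(c, k) = -7 + c
G(f) = -31/3 (G(f) = (⅓)*(-31) = -31/3)
J = -60 (J = 4*((-7 + 0) - 8) = 4*(-7 - 8) = 4*(-15) = -60)
(G(u) + J) + 1293 = (-31/3 - 60) + 1293 = -211/3 + 1293 = 3668/3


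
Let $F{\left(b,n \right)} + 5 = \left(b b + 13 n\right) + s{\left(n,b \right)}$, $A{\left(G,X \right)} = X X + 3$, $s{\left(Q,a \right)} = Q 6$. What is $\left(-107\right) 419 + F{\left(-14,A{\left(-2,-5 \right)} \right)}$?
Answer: $-44110$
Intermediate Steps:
$s{\left(Q,a \right)} = 6 Q$
$A{\left(G,X \right)} = 3 + X^{2}$ ($A{\left(G,X \right)} = X^{2} + 3 = 3 + X^{2}$)
$F{\left(b,n \right)} = -5 + b^{2} + 19 n$ ($F{\left(b,n \right)} = -5 + \left(\left(b b + 13 n\right) + 6 n\right) = -5 + \left(\left(b^{2} + 13 n\right) + 6 n\right) = -5 + \left(b^{2} + 19 n\right) = -5 + b^{2} + 19 n$)
$\left(-107\right) 419 + F{\left(-14,A{\left(-2,-5 \right)} \right)} = \left(-107\right) 419 + \left(-5 + \left(-14\right)^{2} + 19 \left(3 + \left(-5\right)^{2}\right)\right) = -44833 + \left(-5 + 196 + 19 \left(3 + 25\right)\right) = -44833 + \left(-5 + 196 + 19 \cdot 28\right) = -44833 + \left(-5 + 196 + 532\right) = -44833 + 723 = -44110$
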